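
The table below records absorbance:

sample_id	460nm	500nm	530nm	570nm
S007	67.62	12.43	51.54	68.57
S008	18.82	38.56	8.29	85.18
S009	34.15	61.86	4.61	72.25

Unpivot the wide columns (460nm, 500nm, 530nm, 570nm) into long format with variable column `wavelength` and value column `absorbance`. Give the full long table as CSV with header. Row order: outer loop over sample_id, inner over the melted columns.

Each (sample_id, column) pair becomes one row: 3 × 4 = 12 rows.
For example, (S007, 460nm) → absorbance=67.62.

sample_id,wavelength,absorbance
S007,460nm,67.62
S007,500nm,12.43
S007,530nm,51.54
S007,570nm,68.57
S008,460nm,18.82
S008,500nm,38.56
S008,530nm,8.29
S008,570nm,85.18
S009,460nm,34.15
S009,500nm,61.86
S009,530nm,4.61
S009,570nm,72.25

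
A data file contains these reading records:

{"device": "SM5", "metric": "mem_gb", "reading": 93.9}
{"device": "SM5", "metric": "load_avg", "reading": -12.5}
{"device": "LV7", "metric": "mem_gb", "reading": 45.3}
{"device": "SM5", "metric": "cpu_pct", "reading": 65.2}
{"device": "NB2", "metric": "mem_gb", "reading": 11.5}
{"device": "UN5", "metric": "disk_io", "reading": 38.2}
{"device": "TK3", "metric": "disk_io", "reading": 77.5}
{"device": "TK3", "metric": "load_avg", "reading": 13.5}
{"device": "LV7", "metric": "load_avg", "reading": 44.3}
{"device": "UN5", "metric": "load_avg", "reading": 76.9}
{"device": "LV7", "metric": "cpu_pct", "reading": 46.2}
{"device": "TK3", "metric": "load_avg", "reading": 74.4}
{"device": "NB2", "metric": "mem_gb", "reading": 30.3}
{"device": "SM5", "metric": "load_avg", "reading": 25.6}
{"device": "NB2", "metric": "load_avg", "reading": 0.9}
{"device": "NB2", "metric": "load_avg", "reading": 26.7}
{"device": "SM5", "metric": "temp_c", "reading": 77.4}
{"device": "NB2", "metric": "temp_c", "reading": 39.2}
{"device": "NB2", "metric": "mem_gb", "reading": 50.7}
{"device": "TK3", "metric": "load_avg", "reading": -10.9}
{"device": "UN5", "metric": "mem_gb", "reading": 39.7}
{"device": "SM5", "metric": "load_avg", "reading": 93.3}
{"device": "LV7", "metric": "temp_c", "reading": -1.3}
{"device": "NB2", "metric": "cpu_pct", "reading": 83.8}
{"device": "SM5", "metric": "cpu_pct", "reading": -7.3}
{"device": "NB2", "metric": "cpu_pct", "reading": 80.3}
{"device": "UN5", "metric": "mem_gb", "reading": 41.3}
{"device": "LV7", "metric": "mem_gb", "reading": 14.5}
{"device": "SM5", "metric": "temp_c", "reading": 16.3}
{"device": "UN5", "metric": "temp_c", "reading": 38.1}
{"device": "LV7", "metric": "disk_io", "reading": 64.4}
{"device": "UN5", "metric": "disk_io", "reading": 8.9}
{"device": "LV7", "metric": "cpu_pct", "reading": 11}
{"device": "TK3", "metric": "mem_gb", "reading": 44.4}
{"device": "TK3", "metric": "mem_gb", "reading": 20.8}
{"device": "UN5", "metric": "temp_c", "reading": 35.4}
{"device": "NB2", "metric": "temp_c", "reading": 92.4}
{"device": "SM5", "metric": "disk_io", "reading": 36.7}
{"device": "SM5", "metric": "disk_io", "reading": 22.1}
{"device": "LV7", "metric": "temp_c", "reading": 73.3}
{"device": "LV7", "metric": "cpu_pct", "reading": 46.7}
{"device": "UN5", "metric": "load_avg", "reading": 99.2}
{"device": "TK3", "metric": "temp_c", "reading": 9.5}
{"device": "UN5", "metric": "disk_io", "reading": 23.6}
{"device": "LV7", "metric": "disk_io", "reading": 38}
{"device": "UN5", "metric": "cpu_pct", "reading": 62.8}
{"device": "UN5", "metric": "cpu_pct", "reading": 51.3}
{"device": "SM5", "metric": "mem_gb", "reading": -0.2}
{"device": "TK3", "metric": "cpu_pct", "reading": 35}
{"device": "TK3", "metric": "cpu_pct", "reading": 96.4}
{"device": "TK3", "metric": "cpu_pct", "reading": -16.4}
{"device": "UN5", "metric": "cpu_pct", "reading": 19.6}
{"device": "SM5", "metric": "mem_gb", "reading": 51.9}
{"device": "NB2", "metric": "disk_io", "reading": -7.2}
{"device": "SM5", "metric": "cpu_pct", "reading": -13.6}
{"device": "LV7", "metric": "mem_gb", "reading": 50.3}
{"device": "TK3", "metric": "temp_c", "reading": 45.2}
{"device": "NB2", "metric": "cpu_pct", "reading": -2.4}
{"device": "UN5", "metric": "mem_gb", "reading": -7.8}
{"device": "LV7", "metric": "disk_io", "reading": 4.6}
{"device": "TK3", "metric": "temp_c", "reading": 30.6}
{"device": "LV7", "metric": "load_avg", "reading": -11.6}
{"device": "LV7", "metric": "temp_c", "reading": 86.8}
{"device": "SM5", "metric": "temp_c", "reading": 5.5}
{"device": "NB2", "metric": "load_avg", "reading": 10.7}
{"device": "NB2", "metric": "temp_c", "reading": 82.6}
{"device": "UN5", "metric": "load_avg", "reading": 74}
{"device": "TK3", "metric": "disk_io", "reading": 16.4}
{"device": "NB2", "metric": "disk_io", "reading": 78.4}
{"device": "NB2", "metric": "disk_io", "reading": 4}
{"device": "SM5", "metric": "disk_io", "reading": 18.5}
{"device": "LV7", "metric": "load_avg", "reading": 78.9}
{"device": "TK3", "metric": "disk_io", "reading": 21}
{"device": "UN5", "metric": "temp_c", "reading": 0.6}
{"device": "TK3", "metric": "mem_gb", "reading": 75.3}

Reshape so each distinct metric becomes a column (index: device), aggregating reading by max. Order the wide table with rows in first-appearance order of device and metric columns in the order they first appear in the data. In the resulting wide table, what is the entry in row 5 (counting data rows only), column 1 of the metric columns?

75.3

With rows in first-appearance order of device, row 5 is device=TK3. metric columns in first-appearance order: mem_gb, load_avg, cpu_pct, disk_io, temp_c; column 1 is mem_gb.
Long rows with device=TK3, metric=mem_gb: max(44.4, 20.8, 75.3) = 75.3.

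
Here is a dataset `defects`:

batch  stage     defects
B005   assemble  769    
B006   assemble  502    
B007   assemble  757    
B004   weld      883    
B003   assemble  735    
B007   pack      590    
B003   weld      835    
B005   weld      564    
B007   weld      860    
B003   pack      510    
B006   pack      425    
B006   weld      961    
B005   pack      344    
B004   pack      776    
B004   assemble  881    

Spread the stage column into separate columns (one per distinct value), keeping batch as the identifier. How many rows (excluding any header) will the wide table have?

5 distinct batch values → 5 rows.

5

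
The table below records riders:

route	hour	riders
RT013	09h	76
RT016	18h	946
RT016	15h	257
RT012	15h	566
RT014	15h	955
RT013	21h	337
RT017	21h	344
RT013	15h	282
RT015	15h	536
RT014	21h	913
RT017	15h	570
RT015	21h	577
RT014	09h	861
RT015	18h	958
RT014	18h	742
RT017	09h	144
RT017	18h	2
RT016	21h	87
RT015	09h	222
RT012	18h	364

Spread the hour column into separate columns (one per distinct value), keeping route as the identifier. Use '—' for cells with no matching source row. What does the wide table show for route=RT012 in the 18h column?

The long row with route=RT012, hour=18h has riders=364.

364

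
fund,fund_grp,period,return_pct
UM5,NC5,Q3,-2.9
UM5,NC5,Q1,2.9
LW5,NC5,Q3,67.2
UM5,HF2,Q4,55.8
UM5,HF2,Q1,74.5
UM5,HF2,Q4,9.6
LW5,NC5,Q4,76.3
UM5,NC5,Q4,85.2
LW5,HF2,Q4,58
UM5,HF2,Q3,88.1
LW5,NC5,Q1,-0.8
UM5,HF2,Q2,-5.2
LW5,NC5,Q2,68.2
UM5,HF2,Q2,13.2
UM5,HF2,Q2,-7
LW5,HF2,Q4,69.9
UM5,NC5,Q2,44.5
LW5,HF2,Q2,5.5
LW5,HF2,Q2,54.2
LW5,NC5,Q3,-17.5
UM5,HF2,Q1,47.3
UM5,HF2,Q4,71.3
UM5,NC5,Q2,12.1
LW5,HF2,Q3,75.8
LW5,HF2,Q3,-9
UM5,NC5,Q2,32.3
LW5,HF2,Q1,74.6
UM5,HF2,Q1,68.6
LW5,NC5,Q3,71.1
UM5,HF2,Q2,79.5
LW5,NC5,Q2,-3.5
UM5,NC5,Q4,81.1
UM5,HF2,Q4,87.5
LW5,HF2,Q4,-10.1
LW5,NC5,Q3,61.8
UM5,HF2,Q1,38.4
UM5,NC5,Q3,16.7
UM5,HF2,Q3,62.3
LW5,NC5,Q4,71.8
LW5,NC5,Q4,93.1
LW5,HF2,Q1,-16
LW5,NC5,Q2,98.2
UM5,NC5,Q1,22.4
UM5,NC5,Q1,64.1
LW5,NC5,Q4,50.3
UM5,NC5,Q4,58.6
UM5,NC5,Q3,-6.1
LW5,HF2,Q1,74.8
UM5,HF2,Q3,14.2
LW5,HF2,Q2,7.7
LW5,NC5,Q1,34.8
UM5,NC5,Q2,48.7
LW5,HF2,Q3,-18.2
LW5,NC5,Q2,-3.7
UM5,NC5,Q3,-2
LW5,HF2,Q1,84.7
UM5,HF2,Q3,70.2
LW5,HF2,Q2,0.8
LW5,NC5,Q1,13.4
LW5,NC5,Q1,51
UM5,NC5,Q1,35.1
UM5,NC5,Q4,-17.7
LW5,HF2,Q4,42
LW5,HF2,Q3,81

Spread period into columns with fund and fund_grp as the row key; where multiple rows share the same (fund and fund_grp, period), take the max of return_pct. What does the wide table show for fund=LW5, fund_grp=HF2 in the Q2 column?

Rows with fund=LW5, fund_grp=HF2 and period=Q2: return_pct values are 5.5, 54.2, 7.7, 0.8.
max(5.5, 54.2, 7.7, 0.8) = 54.2.

54.2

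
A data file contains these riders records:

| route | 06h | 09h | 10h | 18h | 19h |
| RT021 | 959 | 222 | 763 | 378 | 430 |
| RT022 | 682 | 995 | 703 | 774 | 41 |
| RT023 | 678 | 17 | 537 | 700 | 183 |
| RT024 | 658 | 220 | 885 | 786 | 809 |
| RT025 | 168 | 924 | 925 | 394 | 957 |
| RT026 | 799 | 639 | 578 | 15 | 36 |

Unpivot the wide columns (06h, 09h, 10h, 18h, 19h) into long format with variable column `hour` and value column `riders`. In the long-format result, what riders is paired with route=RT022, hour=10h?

Unpivoting turns each (route, wide-column) pair into one long row.
The wide cell at row RT022, column 10h holds 703, so the long row (RT022, 10h) has riders=703.

703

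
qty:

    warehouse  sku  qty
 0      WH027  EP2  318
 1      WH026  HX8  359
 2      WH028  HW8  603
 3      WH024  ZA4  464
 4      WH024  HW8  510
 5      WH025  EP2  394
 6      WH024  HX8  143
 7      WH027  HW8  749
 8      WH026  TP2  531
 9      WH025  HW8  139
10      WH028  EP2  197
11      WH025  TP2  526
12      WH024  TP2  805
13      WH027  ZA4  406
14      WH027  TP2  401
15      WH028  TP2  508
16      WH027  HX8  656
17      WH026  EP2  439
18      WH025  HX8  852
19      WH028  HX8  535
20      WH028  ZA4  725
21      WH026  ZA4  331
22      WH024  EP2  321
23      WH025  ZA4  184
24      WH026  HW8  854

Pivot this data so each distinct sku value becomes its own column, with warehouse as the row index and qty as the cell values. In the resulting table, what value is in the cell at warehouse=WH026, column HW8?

Wide layout: rows indexed by warehouse, columns are the 5 distinct sku values (EP2, HX8, HW8, ZA4, TP2).
Cell (warehouse=WH026, sku=HW8) draws from the long row where warehouse=WH026 and sku=HW8, which has qty=854.

854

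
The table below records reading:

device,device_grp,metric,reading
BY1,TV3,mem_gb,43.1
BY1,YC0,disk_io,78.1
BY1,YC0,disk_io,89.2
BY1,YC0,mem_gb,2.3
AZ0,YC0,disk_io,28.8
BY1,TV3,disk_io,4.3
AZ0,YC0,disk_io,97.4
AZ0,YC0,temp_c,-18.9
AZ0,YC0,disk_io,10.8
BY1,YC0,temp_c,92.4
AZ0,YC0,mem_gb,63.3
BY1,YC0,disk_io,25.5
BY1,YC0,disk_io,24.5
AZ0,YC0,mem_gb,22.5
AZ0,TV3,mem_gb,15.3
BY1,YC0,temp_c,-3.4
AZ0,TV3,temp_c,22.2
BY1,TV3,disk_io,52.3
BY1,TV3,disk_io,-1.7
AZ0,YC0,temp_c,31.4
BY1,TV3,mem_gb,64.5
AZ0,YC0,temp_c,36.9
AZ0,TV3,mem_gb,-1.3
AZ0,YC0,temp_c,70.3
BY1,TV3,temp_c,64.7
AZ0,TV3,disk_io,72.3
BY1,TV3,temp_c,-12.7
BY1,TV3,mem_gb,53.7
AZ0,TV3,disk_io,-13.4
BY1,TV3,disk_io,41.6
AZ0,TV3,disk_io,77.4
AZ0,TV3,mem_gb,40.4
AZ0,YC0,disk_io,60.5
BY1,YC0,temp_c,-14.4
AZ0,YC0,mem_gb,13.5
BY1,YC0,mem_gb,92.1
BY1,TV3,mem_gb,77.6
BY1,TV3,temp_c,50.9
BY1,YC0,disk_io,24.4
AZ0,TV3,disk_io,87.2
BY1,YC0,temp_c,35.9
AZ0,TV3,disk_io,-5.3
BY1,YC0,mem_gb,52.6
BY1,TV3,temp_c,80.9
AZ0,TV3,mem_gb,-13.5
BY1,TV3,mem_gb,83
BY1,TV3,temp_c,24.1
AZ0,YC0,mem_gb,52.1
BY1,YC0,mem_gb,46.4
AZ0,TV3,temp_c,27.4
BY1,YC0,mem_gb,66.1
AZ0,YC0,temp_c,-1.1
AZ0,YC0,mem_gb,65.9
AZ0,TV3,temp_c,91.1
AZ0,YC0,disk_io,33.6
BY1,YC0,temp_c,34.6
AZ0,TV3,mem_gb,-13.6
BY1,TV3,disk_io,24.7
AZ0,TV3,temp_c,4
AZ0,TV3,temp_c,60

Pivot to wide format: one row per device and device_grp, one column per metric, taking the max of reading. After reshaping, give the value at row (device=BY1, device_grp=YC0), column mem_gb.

92.1

Rows with device=BY1, device_grp=YC0 and metric=mem_gb: reading values are 2.3, 92.1, 52.6, 46.4, 66.1.
max(2.3, 92.1, 52.6, 46.4, 66.1) = 92.1.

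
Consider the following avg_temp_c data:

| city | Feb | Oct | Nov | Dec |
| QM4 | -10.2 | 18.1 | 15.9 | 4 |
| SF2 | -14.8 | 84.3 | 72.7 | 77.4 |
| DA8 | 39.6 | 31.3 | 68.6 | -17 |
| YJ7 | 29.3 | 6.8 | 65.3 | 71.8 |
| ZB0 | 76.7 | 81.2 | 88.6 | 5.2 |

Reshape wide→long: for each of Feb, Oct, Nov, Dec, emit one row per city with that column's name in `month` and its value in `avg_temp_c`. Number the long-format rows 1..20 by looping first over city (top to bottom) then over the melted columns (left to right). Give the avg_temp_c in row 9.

39.6

20 rows total (5 × 4). Row 9: index ⌊(9-1)/4⌋ = 2 into city → DA8; (9-1) mod 4 = 0 into the melted columns → Feb.
So row 9 is (DA8, Feb, 39.6); avg_temp_c = 39.6.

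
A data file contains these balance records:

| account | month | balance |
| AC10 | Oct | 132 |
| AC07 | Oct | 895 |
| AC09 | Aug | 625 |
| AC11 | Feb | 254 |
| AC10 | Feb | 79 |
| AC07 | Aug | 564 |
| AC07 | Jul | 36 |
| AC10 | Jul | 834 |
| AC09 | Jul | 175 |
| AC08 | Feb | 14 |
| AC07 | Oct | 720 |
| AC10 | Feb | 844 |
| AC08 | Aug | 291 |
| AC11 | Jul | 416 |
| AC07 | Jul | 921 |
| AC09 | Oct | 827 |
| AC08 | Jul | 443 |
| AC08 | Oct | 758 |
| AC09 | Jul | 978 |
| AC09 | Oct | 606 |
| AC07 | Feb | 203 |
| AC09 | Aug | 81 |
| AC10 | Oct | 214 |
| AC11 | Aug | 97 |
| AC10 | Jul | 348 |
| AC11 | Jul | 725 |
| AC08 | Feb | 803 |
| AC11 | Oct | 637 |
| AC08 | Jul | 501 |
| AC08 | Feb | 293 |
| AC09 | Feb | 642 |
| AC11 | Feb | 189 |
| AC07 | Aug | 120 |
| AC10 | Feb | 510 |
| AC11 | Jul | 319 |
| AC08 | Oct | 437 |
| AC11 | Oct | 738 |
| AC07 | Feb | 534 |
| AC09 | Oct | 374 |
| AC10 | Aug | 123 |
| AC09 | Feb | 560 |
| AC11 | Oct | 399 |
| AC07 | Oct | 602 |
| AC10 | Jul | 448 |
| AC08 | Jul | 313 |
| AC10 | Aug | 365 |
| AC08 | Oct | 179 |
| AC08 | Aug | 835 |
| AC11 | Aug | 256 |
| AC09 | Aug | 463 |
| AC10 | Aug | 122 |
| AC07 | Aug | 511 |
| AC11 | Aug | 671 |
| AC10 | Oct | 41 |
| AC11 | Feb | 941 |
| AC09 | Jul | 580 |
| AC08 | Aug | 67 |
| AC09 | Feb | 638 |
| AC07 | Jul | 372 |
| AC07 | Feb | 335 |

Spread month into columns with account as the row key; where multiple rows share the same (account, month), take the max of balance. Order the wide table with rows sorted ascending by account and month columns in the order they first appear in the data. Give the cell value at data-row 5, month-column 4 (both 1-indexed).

With rows sorted ascending by account, row 5 is account=AC11. month columns in first-appearance order: Oct, Aug, Feb, Jul; column 4 is Jul.
Long rows with account=AC11, month=Jul: max(416, 725, 319) = 725.

725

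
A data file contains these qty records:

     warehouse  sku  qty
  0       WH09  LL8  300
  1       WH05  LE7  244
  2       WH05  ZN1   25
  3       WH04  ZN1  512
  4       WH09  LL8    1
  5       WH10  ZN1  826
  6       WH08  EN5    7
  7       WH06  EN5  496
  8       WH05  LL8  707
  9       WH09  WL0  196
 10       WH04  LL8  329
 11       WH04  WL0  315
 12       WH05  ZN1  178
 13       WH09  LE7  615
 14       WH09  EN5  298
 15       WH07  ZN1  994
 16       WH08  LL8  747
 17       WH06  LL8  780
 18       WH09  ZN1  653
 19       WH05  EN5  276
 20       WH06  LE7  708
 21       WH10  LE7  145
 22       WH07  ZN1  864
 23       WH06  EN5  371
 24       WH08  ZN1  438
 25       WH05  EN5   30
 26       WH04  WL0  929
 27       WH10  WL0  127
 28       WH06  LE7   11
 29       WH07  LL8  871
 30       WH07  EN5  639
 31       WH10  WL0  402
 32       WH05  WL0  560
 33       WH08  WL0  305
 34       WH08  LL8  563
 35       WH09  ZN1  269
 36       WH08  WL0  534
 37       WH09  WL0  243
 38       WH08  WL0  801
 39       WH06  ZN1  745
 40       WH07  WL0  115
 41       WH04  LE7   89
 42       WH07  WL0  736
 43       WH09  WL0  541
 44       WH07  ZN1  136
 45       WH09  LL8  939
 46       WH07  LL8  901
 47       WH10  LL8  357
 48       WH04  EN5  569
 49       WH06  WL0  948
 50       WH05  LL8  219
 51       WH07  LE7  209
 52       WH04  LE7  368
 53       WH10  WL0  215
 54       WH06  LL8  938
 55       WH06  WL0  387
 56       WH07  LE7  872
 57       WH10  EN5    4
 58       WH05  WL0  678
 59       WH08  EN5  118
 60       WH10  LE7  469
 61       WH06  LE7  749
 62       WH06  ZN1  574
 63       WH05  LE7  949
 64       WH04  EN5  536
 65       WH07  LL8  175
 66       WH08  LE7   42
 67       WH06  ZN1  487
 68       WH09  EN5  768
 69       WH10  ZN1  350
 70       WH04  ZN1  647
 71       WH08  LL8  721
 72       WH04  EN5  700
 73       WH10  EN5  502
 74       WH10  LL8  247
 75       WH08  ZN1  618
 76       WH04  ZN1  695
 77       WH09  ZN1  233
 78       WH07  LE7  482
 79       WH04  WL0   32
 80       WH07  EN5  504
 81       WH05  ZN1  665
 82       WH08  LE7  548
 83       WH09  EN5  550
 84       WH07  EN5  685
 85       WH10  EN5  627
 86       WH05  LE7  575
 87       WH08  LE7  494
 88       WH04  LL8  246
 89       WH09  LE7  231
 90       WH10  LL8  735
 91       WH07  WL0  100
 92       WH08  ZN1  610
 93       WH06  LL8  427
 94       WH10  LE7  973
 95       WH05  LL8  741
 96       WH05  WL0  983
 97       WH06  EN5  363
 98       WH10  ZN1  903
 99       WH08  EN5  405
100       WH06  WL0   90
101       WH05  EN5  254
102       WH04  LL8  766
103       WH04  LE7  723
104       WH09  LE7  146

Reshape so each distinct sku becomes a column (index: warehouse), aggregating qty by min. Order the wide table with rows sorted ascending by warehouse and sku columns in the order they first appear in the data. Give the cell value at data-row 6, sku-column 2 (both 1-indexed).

With rows sorted ascending by warehouse, row 6 is warehouse=WH09. sku columns in first-appearance order: LL8, LE7, ZN1, EN5, WL0; column 2 is LE7.
Long rows with warehouse=WH09, sku=LE7: min(615, 231, 146) = 146.

146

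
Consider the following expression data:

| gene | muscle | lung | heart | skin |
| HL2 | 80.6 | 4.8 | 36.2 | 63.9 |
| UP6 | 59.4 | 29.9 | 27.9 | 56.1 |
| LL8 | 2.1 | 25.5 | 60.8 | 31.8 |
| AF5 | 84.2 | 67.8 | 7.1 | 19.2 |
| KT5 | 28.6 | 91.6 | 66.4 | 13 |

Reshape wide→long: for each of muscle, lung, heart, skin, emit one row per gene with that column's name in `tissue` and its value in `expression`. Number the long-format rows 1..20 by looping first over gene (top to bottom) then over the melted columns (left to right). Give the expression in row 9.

2.1

20 rows total (5 × 4). Row 9: index ⌊(9-1)/4⌋ = 2 into gene → LL8; (9-1) mod 4 = 0 into the melted columns → muscle.
So row 9 is (LL8, muscle, 2.1); expression = 2.1.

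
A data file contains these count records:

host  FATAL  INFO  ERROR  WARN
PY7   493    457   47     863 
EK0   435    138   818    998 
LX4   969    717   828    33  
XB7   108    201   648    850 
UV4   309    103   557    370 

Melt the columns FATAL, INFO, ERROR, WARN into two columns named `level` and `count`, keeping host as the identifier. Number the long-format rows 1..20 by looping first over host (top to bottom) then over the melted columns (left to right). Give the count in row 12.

20 rows total (5 × 4). Row 12: index ⌊(12-1)/4⌋ = 2 into host → LX4; (12-1) mod 4 = 3 into the melted columns → WARN.
So row 12 is (LX4, WARN, 33); count = 33.

33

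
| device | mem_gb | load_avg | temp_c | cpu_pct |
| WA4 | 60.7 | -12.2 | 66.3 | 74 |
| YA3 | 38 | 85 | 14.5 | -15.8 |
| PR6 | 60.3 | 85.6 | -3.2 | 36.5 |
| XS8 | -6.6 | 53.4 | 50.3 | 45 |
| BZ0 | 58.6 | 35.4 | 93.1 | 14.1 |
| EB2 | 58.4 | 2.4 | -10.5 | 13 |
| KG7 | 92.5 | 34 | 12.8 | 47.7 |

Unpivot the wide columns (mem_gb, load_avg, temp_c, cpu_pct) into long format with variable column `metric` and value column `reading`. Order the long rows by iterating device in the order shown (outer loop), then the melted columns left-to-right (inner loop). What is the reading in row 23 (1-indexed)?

-10.5

28 rows total (7 × 4). Row 23: index ⌊(23-1)/4⌋ = 5 into device → EB2; (23-1) mod 4 = 2 into the melted columns → temp_c.
So row 23 is (EB2, temp_c, -10.5); reading = -10.5.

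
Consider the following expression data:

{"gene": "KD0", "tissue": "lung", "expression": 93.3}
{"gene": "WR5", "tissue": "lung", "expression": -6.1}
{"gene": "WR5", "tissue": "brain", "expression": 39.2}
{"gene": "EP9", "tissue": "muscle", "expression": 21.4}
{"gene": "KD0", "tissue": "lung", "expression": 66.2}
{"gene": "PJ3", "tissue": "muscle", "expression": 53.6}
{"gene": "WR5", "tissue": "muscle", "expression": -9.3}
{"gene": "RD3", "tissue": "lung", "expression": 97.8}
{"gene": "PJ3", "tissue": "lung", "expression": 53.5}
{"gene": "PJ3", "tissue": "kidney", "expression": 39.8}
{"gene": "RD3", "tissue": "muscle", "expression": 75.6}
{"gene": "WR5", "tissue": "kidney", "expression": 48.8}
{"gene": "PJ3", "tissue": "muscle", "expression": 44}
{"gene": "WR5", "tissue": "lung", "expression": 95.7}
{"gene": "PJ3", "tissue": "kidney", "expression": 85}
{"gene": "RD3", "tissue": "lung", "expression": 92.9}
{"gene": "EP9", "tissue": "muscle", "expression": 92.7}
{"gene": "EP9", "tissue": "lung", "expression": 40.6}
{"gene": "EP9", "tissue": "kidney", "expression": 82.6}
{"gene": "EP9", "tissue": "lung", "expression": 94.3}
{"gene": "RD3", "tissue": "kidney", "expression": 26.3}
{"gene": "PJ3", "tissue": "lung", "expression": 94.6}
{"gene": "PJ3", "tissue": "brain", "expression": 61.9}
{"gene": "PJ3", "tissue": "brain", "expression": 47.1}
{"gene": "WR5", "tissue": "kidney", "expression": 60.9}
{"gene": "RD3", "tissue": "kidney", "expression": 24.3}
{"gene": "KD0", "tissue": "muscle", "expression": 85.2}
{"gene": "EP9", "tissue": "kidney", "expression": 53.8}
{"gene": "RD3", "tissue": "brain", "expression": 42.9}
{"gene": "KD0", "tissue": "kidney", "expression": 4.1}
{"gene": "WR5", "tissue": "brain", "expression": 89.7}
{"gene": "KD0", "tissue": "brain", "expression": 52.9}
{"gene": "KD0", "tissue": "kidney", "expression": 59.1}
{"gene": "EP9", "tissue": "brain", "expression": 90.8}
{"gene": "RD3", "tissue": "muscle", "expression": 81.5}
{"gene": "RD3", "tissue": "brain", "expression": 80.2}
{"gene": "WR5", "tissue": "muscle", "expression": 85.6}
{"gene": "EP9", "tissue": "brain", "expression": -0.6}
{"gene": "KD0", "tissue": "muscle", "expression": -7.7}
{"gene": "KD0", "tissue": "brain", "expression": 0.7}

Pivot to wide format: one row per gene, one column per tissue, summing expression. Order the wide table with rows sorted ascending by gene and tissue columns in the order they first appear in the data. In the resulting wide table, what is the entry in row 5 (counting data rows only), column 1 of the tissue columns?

With rows sorted ascending by gene, row 5 is gene=WR5. tissue columns in first-appearance order: lung, brain, muscle, kidney; column 1 is lung.
Long rows with gene=WR5, tissue=lung: -6.1 + 95.7 = 89.6.

89.6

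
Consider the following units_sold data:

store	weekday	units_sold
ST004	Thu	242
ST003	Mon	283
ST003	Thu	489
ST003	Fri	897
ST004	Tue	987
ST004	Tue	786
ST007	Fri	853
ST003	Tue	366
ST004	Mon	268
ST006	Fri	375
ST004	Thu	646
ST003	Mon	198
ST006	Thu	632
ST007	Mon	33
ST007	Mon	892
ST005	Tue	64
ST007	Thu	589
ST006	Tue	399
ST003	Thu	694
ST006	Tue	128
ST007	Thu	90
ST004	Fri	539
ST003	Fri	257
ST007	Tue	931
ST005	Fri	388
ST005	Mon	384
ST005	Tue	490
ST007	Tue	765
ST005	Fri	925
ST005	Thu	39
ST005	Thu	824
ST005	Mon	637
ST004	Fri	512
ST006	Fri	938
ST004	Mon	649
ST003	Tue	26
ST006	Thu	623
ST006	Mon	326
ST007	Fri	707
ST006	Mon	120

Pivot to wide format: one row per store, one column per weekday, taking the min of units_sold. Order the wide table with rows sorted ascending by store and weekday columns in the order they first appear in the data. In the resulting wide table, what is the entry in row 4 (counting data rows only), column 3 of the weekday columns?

With rows sorted ascending by store, row 4 is store=ST006. weekday columns in first-appearance order: Thu, Mon, Fri, Tue; column 3 is Fri.
Long rows with store=ST006, weekday=Fri: min(375, 938) = 375.

375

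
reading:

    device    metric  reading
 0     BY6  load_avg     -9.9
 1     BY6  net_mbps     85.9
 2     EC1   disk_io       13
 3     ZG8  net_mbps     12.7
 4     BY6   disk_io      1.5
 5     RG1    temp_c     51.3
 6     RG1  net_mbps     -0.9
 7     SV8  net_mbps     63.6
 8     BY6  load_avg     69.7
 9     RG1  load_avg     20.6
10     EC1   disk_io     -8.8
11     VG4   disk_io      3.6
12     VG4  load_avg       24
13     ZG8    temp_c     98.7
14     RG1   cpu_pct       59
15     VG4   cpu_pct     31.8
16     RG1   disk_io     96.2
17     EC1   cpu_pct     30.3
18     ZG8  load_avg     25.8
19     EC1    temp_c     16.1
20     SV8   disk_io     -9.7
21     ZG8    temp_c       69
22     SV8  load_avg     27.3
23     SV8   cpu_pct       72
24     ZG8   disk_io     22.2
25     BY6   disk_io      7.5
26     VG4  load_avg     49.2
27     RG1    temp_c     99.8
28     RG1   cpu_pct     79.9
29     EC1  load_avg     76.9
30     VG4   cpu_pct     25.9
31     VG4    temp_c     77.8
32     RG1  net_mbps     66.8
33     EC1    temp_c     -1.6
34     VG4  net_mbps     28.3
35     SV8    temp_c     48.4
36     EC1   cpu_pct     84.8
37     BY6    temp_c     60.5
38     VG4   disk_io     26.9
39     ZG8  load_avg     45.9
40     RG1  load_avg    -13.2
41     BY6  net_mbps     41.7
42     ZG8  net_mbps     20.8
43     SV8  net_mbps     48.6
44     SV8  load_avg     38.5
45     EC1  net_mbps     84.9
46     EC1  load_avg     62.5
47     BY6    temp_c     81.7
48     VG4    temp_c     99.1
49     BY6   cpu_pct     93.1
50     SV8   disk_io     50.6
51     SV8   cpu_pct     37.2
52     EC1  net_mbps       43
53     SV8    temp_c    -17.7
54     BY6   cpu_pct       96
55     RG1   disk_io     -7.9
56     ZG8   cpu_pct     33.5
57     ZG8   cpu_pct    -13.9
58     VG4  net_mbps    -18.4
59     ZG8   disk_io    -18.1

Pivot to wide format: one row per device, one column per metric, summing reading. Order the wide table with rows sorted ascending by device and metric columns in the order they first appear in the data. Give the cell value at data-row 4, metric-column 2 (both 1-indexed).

With rows sorted ascending by device, row 4 is device=SV8. metric columns in first-appearance order: load_avg, net_mbps, disk_io, temp_c, cpu_pct; column 2 is net_mbps.
Long rows with device=SV8, metric=net_mbps: 63.6 + 48.6 = 112.2.

112.2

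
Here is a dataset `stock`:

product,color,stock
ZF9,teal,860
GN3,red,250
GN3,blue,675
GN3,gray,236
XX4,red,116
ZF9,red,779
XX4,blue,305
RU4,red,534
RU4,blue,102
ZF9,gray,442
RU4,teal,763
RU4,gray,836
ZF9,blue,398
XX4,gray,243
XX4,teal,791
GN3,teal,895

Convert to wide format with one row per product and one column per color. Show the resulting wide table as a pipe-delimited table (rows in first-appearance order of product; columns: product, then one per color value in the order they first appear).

| product | teal | red | blue | gray |
| ZF9 | 860 | 779 | 398 | 442 |
| GN3 | 895 | 250 | 675 | 236 |
| XX4 | 791 | 116 | 305 | 243 |
| RU4 | 763 | 534 | 102 | 836 |

Columns: product plus the 4 distinct color values (teal, red, blue, gray).
For example, row ZF9 column teal takes stock=860 from the long row (ZF9, teal).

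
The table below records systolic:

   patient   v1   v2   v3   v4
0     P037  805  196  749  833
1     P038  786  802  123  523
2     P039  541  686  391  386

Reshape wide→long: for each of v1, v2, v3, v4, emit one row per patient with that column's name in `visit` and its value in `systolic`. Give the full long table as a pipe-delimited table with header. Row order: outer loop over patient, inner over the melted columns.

| patient | visit | systolic |
| P037 | v1 | 805 |
| P037 | v2 | 196 |
| P037 | v3 | 749 |
| P037 | v4 | 833 |
| P038 | v1 | 786 |
| P038 | v2 | 802 |
| P038 | v3 | 123 |
| P038 | v4 | 523 |
| P039 | v1 | 541 |
| P039 | v2 | 686 |
| P039 | v3 | 391 |
| P039 | v4 | 386 |

Each (patient, column) pair becomes one row: 3 × 4 = 12 rows.
For example, (P037, v1) → systolic=805.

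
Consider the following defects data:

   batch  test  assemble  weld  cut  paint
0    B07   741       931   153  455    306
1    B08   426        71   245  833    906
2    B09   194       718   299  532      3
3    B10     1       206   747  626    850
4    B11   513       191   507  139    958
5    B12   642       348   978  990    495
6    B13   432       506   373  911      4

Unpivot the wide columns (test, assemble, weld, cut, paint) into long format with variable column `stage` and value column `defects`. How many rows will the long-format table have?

35

7 batch values × 5 melted columns = 35 rows.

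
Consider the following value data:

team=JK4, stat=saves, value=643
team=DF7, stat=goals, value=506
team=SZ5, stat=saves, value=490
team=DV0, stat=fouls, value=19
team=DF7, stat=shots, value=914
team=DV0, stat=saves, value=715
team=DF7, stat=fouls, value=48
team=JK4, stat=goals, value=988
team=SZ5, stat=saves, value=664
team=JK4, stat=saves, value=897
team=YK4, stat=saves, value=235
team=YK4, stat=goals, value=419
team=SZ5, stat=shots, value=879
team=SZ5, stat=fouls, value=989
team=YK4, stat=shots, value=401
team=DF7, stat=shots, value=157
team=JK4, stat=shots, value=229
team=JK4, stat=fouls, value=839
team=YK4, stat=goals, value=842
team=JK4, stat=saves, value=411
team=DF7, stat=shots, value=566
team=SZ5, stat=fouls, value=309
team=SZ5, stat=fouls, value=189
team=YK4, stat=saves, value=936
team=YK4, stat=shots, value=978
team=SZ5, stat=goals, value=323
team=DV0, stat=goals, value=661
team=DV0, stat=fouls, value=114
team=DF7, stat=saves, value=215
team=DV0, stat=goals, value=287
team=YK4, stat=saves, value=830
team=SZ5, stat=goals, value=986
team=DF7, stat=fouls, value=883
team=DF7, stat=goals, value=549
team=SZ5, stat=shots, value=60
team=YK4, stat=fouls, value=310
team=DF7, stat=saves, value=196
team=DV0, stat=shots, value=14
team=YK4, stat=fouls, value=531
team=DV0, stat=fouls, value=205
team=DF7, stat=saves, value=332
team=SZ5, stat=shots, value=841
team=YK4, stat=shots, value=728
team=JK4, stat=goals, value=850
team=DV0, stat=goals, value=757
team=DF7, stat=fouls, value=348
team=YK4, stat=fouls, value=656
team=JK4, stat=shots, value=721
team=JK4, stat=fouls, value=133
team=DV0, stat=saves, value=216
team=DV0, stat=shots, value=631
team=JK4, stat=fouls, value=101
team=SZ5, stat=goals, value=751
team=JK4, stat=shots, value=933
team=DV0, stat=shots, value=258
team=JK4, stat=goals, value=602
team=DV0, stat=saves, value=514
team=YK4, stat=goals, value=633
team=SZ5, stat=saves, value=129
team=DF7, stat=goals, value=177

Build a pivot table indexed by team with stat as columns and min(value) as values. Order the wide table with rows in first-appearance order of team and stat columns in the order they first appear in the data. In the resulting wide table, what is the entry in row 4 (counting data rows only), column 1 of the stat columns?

With rows in first-appearance order of team, row 4 is team=DV0. stat columns in first-appearance order: saves, goals, fouls, shots; column 1 is saves.
Long rows with team=DV0, stat=saves: min(715, 216, 514) = 216.

216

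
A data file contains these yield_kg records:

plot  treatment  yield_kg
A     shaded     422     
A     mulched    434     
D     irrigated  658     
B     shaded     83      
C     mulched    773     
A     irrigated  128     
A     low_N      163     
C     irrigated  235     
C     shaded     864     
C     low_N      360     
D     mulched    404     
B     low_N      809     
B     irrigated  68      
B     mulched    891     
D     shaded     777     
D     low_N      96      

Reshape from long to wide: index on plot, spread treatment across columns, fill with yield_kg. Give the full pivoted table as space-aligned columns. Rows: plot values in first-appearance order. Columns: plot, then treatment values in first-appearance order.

Columns: plot plus the 4 distinct treatment values (shaded, mulched, irrigated, low_N).
For example, row A column shaded takes yield_kg=422 from the long row (A, shaded).

plot  shaded  mulched  irrigated  low_N
A     422     434      128        163  
D     777     404      658        96   
B     83      891      68         809  
C     864     773      235        360  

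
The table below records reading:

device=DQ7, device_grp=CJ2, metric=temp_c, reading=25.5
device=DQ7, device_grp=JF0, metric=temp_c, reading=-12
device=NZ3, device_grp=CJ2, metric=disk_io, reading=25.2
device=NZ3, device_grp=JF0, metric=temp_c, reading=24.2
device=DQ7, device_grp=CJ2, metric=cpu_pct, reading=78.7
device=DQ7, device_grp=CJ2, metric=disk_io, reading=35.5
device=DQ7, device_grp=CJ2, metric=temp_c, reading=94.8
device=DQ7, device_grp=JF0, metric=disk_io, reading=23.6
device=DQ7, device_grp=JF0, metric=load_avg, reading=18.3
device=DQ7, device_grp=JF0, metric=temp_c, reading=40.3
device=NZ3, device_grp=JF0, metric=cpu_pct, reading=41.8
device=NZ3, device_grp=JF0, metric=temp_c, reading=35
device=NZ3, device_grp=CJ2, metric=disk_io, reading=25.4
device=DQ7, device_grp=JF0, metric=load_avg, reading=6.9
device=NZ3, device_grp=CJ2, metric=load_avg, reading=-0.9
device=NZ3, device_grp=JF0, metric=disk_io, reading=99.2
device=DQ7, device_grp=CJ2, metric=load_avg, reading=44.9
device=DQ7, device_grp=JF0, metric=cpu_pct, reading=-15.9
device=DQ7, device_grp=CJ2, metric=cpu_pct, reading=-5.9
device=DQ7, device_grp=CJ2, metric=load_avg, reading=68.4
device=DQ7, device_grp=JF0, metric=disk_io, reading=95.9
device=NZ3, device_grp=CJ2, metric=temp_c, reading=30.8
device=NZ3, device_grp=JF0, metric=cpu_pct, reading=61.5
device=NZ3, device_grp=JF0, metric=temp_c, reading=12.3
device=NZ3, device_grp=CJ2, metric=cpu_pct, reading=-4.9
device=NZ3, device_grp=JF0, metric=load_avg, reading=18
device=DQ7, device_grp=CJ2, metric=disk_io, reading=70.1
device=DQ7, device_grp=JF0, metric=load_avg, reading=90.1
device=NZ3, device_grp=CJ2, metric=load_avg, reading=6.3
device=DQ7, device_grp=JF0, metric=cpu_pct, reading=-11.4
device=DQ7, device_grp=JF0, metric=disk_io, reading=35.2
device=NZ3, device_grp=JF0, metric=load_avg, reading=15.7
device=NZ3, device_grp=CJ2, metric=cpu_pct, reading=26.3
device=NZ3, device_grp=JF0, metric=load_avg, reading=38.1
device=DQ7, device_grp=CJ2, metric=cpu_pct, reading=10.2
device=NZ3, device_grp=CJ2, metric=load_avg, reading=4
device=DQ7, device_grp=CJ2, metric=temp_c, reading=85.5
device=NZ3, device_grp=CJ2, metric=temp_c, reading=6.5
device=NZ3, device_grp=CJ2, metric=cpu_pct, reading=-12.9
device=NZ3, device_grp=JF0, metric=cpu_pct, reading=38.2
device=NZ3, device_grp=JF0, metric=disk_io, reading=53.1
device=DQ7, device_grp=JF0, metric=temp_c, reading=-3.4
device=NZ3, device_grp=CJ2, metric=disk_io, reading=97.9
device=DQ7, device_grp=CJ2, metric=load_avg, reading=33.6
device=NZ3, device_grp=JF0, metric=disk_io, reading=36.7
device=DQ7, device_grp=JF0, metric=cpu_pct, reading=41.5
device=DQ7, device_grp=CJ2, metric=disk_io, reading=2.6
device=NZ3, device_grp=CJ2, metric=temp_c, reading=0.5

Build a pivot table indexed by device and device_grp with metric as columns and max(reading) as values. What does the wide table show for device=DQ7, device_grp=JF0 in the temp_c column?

40.3

Rows with device=DQ7, device_grp=JF0 and metric=temp_c: reading values are -12, 40.3, -3.4.
max(-12, 40.3, -3.4) = 40.3.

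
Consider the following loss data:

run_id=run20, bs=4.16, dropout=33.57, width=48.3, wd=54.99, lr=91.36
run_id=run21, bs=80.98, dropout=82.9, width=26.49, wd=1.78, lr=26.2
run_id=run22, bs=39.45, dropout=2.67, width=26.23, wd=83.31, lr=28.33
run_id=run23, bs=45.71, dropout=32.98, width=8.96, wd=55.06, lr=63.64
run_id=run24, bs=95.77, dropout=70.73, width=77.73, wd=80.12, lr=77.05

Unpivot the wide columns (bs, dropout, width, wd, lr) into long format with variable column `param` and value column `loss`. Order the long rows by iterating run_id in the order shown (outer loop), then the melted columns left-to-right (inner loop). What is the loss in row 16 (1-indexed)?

45.71

25 rows total (5 × 5). Row 16: index ⌊(16-1)/5⌋ = 3 into run_id → run23; (16-1) mod 5 = 0 into the melted columns → bs.
So row 16 is (run23, bs, 45.71); loss = 45.71.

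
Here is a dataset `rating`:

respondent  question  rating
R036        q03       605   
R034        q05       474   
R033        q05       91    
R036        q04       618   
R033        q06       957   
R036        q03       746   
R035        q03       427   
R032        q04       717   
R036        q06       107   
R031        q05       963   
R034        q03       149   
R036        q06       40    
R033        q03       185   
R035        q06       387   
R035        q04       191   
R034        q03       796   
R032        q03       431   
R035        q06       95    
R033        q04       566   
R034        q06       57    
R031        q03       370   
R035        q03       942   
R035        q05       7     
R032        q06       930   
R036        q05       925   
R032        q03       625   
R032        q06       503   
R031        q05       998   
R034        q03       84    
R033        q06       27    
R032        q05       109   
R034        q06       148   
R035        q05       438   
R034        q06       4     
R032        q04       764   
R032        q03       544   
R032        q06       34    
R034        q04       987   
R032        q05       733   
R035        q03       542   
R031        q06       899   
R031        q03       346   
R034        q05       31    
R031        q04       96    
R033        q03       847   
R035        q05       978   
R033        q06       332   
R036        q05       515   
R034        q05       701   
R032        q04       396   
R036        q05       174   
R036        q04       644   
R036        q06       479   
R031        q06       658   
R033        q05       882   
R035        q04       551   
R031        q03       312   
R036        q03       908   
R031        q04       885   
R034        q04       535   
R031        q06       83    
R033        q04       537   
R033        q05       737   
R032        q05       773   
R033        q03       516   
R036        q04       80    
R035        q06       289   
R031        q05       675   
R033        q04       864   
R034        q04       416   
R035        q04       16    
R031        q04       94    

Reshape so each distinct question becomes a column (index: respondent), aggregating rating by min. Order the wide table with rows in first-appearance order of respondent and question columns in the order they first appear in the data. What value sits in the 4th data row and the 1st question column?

427

With rows in first-appearance order of respondent, row 4 is respondent=R035. question columns in first-appearance order: q03, q05, q04, q06; column 1 is q03.
Long rows with respondent=R035, question=q03: min(427, 942, 542) = 427.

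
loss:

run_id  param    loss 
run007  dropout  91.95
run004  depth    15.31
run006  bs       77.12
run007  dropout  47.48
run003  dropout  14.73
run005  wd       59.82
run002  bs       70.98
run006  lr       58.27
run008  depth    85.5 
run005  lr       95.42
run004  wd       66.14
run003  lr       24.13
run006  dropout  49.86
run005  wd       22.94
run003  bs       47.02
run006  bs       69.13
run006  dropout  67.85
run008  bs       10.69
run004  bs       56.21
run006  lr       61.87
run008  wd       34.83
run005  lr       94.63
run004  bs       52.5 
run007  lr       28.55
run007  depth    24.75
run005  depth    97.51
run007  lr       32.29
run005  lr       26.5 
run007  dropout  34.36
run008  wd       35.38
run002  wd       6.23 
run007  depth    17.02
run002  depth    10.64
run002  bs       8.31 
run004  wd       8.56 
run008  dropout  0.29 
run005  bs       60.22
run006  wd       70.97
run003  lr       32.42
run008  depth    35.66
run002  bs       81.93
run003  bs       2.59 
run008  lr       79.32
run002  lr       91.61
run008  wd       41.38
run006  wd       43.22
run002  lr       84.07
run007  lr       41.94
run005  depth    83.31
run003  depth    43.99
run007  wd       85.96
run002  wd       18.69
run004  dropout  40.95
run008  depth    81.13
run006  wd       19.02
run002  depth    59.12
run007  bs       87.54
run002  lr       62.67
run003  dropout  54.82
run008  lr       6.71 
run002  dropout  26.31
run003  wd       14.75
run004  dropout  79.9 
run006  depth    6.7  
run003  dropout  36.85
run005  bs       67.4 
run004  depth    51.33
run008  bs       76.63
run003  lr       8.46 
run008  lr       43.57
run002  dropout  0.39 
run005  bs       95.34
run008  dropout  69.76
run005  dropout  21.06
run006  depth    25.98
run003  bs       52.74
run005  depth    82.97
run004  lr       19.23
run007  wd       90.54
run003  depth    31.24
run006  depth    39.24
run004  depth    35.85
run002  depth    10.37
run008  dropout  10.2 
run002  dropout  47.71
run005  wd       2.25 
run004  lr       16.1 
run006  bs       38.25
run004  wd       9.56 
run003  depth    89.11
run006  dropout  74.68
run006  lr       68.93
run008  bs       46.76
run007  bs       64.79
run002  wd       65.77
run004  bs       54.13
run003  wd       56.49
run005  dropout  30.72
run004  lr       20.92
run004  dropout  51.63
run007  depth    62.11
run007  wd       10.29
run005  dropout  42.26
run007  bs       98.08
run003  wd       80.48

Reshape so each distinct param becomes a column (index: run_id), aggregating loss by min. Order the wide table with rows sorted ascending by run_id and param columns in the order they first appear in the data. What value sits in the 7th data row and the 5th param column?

With rows sorted ascending by run_id, row 7 is run_id=run008. param columns in first-appearance order: dropout, depth, bs, wd, lr; column 5 is lr.
Long rows with run_id=run008, param=lr: min(79.32, 6.71, 43.57) = 6.71.

6.71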